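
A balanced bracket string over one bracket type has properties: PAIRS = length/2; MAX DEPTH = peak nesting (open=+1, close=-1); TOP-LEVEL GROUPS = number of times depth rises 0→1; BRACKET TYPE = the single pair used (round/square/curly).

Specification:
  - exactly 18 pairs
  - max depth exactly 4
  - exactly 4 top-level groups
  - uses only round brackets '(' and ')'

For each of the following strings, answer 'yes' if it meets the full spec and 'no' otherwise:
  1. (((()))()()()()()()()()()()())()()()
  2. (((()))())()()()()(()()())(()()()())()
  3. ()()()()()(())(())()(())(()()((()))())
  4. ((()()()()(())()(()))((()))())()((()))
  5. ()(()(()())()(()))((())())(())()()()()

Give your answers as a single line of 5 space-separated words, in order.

Answer: yes no no no no

Derivation:
String 1 '(((()))()()()()()()()()()()())()()()': depth seq [1 2 3 4 3 2 1 2 1 2 1 2 1 2 1 2 1 2 1 2 1 2 1 2 1 2 1 2 1 0 1 0 1 0 1 0]
  -> pairs=18 depth=4 groups=4 -> yes
String 2 '(((()))())()()()()(()()())(()()()())()': depth seq [1 2 3 4 3 2 1 2 1 0 1 0 1 0 1 0 1 0 1 2 1 2 1 2 1 0 1 2 1 2 1 2 1 2 1 0 1 0]
  -> pairs=19 depth=4 groups=8 -> no
String 3 '()()()()()(())(())()(())(()()((()))())': depth seq [1 0 1 0 1 0 1 0 1 0 1 2 1 0 1 2 1 0 1 0 1 2 1 0 1 2 1 2 1 2 3 4 3 2 1 2 1 0]
  -> pairs=19 depth=4 groups=10 -> no
String 4 '((()()()()(())()(()))((()))())()((()))': depth seq [1 2 3 2 3 2 3 2 3 2 3 4 3 2 3 2 3 4 3 2 1 2 3 4 3 2 1 2 1 0 1 0 1 2 3 2 1 0]
  -> pairs=19 depth=4 groups=3 -> no
String 5 '()(()(()())()(()))((())())(())()()()()': depth seq [1 0 1 2 1 2 3 2 3 2 1 2 1 2 3 2 1 0 1 2 3 2 1 2 1 0 1 2 1 0 1 0 1 0 1 0 1 0]
  -> pairs=19 depth=3 groups=8 -> no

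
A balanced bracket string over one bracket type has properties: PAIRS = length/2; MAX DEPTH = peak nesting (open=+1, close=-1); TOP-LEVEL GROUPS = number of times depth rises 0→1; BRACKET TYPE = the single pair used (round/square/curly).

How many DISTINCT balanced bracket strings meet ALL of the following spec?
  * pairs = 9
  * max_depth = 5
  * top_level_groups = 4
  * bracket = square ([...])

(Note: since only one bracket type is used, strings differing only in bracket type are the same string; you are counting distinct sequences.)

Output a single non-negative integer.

Answer: 40

Derivation:
Spec: pairs=9 depth=5 groups=4
Count(depth <= 5) = 568
Count(depth <= 4) = 528
Count(depth == 5) = 568 - 528 = 40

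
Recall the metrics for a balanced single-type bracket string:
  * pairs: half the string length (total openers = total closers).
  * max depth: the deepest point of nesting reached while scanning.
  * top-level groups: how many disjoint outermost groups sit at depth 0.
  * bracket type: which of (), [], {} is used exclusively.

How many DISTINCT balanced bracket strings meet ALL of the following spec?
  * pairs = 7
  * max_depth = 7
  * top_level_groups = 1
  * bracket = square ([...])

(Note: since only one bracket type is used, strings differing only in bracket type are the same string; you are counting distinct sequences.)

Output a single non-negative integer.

Spec: pairs=7 depth=7 groups=1
Count(depth <= 7) = 132
Count(depth <= 6) = 131
Count(depth == 7) = 132 - 131 = 1

Answer: 1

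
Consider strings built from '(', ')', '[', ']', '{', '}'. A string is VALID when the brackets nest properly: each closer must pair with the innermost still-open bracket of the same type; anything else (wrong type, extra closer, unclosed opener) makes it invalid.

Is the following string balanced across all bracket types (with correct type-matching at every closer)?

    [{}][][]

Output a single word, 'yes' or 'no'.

Answer: yes

Derivation:
pos 0: push '['; stack = [
pos 1: push '{'; stack = [{
pos 2: '}' matches '{'; pop; stack = [
pos 3: ']' matches '['; pop; stack = (empty)
pos 4: push '['; stack = [
pos 5: ']' matches '['; pop; stack = (empty)
pos 6: push '['; stack = [
pos 7: ']' matches '['; pop; stack = (empty)
end: stack empty → VALID
Verdict: properly nested → yes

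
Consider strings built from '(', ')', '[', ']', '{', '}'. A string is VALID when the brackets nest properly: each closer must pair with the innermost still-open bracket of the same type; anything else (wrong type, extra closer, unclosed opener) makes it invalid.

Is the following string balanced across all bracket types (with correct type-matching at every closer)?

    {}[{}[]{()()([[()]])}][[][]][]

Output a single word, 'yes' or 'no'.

Answer: yes

Derivation:
pos 0: push '{'; stack = {
pos 1: '}' matches '{'; pop; stack = (empty)
pos 2: push '['; stack = [
pos 3: push '{'; stack = [{
pos 4: '}' matches '{'; pop; stack = [
pos 5: push '['; stack = [[
pos 6: ']' matches '['; pop; stack = [
pos 7: push '{'; stack = [{
pos 8: push '('; stack = [{(
pos 9: ')' matches '('; pop; stack = [{
pos 10: push '('; stack = [{(
pos 11: ')' matches '('; pop; stack = [{
pos 12: push '('; stack = [{(
pos 13: push '['; stack = [{([
pos 14: push '['; stack = [{([[
pos 15: push '('; stack = [{([[(
pos 16: ')' matches '('; pop; stack = [{([[
pos 17: ']' matches '['; pop; stack = [{([
pos 18: ']' matches '['; pop; stack = [{(
pos 19: ')' matches '('; pop; stack = [{
pos 20: '}' matches '{'; pop; stack = [
pos 21: ']' matches '['; pop; stack = (empty)
pos 22: push '['; stack = [
pos 23: push '['; stack = [[
pos 24: ']' matches '['; pop; stack = [
pos 25: push '['; stack = [[
pos 26: ']' matches '['; pop; stack = [
pos 27: ']' matches '['; pop; stack = (empty)
pos 28: push '['; stack = [
pos 29: ']' matches '['; pop; stack = (empty)
end: stack empty → VALID
Verdict: properly nested → yes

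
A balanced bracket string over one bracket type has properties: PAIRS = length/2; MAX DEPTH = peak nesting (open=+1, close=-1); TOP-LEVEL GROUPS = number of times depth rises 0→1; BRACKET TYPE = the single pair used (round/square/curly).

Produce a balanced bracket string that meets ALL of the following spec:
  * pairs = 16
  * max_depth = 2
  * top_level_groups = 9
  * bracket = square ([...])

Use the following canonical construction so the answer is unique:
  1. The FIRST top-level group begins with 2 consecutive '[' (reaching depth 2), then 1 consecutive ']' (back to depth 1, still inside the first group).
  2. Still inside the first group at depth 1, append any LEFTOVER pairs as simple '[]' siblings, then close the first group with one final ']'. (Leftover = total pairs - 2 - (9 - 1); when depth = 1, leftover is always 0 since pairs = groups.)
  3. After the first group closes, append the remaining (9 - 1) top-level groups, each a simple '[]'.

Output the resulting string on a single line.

Answer: [[][][][][][][]][][][][][][][][]

Derivation:
Spec: pairs=16 depth=2 groups=9
Leftover pairs = 16 - 2 - (9-1) = 6
First group: deep chain of depth 2 + 6 sibling pairs
Remaining 8 groups: simple '[]' each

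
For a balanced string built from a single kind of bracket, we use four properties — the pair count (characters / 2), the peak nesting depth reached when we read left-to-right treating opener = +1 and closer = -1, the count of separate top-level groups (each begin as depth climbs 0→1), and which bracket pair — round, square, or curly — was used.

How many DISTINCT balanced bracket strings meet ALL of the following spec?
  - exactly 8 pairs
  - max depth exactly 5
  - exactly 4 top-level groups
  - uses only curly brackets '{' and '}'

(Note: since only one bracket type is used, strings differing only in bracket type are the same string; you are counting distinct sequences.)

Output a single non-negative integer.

Spec: pairs=8 depth=5 groups=4
Count(depth <= 5) = 165
Count(depth <= 4) = 161
Count(depth == 5) = 165 - 161 = 4

Answer: 4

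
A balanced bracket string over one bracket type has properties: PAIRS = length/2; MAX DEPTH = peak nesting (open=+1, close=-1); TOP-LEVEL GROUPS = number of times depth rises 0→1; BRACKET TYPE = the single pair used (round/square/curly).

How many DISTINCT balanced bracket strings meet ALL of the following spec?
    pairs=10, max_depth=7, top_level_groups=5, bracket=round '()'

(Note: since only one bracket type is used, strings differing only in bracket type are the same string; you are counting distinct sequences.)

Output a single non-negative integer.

Answer: 0

Derivation:
Spec: pairs=10 depth=7 groups=5
Count(depth <= 7) = 1001
Count(depth <= 6) = 1001
Count(depth == 7) = 1001 - 1001 = 0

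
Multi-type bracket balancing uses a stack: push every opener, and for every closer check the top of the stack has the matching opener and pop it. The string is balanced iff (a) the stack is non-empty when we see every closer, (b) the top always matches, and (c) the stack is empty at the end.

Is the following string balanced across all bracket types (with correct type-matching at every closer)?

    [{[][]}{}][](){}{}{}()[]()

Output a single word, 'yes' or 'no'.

Answer: yes

Derivation:
pos 0: push '['; stack = [
pos 1: push '{'; stack = [{
pos 2: push '['; stack = [{[
pos 3: ']' matches '['; pop; stack = [{
pos 4: push '['; stack = [{[
pos 5: ']' matches '['; pop; stack = [{
pos 6: '}' matches '{'; pop; stack = [
pos 7: push '{'; stack = [{
pos 8: '}' matches '{'; pop; stack = [
pos 9: ']' matches '['; pop; stack = (empty)
pos 10: push '['; stack = [
pos 11: ']' matches '['; pop; stack = (empty)
pos 12: push '('; stack = (
pos 13: ')' matches '('; pop; stack = (empty)
pos 14: push '{'; stack = {
pos 15: '}' matches '{'; pop; stack = (empty)
pos 16: push '{'; stack = {
pos 17: '}' matches '{'; pop; stack = (empty)
pos 18: push '{'; stack = {
pos 19: '}' matches '{'; pop; stack = (empty)
pos 20: push '('; stack = (
pos 21: ')' matches '('; pop; stack = (empty)
pos 22: push '['; stack = [
pos 23: ']' matches '['; pop; stack = (empty)
pos 24: push '('; stack = (
pos 25: ')' matches '('; pop; stack = (empty)
end: stack empty → VALID
Verdict: properly nested → yes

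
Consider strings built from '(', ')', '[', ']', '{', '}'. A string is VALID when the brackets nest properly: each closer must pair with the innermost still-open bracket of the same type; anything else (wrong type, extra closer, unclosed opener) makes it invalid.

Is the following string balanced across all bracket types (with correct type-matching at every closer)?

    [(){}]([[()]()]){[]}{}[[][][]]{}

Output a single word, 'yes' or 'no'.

Answer: yes

Derivation:
pos 0: push '['; stack = [
pos 1: push '('; stack = [(
pos 2: ')' matches '('; pop; stack = [
pos 3: push '{'; stack = [{
pos 4: '}' matches '{'; pop; stack = [
pos 5: ']' matches '['; pop; stack = (empty)
pos 6: push '('; stack = (
pos 7: push '['; stack = ([
pos 8: push '['; stack = ([[
pos 9: push '('; stack = ([[(
pos 10: ')' matches '('; pop; stack = ([[
pos 11: ']' matches '['; pop; stack = ([
pos 12: push '('; stack = ([(
pos 13: ')' matches '('; pop; stack = ([
pos 14: ']' matches '['; pop; stack = (
pos 15: ')' matches '('; pop; stack = (empty)
pos 16: push '{'; stack = {
pos 17: push '['; stack = {[
pos 18: ']' matches '['; pop; stack = {
pos 19: '}' matches '{'; pop; stack = (empty)
pos 20: push '{'; stack = {
pos 21: '}' matches '{'; pop; stack = (empty)
pos 22: push '['; stack = [
pos 23: push '['; stack = [[
pos 24: ']' matches '['; pop; stack = [
pos 25: push '['; stack = [[
pos 26: ']' matches '['; pop; stack = [
pos 27: push '['; stack = [[
pos 28: ']' matches '['; pop; stack = [
pos 29: ']' matches '['; pop; stack = (empty)
pos 30: push '{'; stack = {
pos 31: '}' matches '{'; pop; stack = (empty)
end: stack empty → VALID
Verdict: properly nested → yes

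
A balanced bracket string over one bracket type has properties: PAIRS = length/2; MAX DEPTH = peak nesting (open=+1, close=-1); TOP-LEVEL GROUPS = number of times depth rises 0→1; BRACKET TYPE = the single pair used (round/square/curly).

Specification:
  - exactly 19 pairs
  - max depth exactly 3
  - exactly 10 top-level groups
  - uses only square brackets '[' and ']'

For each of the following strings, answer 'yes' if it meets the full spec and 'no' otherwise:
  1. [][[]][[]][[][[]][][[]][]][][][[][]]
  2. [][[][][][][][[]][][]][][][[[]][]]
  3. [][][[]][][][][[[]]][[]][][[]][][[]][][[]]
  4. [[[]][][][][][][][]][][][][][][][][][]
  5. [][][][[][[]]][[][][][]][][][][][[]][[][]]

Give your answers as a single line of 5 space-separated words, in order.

Answer: no no no yes no

Derivation:
String 1 '[][[]][[]][[][[]][][[]][]][][][[][]]': depth seq [1 0 1 2 1 0 1 2 1 0 1 2 1 2 3 2 1 2 1 2 3 2 1 2 1 0 1 0 1 0 1 2 1 2 1 0]
  -> pairs=18 depth=3 groups=7 -> no
String 2 '[][[][][][][][[]][][]][][][[[]][]]': depth seq [1 0 1 2 1 2 1 2 1 2 1 2 1 2 3 2 1 2 1 2 1 0 1 0 1 0 1 2 3 2 1 2 1 0]
  -> pairs=17 depth=3 groups=5 -> no
String 3 '[][][[]][][][][[[]]][[]][][[]][][[]][][[]]': depth seq [1 0 1 0 1 2 1 0 1 0 1 0 1 0 1 2 3 2 1 0 1 2 1 0 1 0 1 2 1 0 1 0 1 2 1 0 1 0 1 2 1 0]
  -> pairs=21 depth=3 groups=14 -> no
String 4 '[[[]][][][][][][][]][][][][][][][][][]': depth seq [1 2 3 2 1 2 1 2 1 2 1 2 1 2 1 2 1 2 1 0 1 0 1 0 1 0 1 0 1 0 1 0 1 0 1 0 1 0]
  -> pairs=19 depth=3 groups=10 -> yes
String 5 '[][][][[][[]]][[][][][]][][][][][[]][[][]]': depth seq [1 0 1 0 1 0 1 2 1 2 3 2 1 0 1 2 1 2 1 2 1 2 1 0 1 0 1 0 1 0 1 0 1 2 1 0 1 2 1 2 1 0]
  -> pairs=21 depth=3 groups=11 -> no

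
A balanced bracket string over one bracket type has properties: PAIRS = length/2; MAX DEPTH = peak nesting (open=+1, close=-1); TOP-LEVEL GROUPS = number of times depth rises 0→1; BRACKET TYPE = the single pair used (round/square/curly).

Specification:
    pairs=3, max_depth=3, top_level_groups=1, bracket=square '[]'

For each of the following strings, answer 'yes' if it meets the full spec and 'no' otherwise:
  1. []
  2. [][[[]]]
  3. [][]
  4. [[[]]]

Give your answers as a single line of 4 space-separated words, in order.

String 1 '[]': depth seq [1 0]
  -> pairs=1 depth=1 groups=1 -> no
String 2 '[][[[]]]': depth seq [1 0 1 2 3 2 1 0]
  -> pairs=4 depth=3 groups=2 -> no
String 3 '[][]': depth seq [1 0 1 0]
  -> pairs=2 depth=1 groups=2 -> no
String 4 '[[[]]]': depth seq [1 2 3 2 1 0]
  -> pairs=3 depth=3 groups=1 -> yes

Answer: no no no yes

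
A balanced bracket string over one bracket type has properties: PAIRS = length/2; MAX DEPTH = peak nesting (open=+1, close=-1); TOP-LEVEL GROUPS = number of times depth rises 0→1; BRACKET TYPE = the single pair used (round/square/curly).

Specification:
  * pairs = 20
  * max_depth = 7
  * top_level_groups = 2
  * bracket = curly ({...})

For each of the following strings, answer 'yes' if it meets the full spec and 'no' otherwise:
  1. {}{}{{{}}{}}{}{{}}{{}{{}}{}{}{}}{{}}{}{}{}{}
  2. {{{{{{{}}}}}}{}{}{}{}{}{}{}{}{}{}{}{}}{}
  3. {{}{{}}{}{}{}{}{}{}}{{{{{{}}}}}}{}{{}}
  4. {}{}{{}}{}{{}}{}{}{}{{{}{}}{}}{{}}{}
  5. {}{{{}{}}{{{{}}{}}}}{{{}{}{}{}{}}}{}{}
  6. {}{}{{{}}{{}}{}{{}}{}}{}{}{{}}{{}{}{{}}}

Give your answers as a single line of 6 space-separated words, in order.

String 1 '{}{}{{{}}{}}{}{{}}{{}{{}}{}{}{}}{{}}{}{}{}{}': depth seq [1 0 1 0 1 2 3 2 1 2 1 0 1 0 1 2 1 0 1 2 1 2 3 2 1 2 1 2 1 2 1 0 1 2 1 0 1 0 1 0 1 0 1 0]
  -> pairs=22 depth=3 groups=11 -> no
String 2 '{{{{{{{}}}}}}{}{}{}{}{}{}{}{}{}{}{}{}}{}': depth seq [1 2 3 4 5 6 7 6 5 4 3 2 1 2 1 2 1 2 1 2 1 2 1 2 1 2 1 2 1 2 1 2 1 2 1 2 1 0 1 0]
  -> pairs=20 depth=7 groups=2 -> yes
String 3 '{{}{{}}{}{}{}{}{}{}}{{{{{{}}}}}}{}{{}}': depth seq [1 2 1 2 3 2 1 2 1 2 1 2 1 2 1 2 1 2 1 0 1 2 3 4 5 6 5 4 3 2 1 0 1 0 1 2 1 0]
  -> pairs=19 depth=6 groups=4 -> no
String 4 '{}{}{{}}{}{{}}{}{}{}{{{}{}}{}}{{}}{}': depth seq [1 0 1 0 1 2 1 0 1 0 1 2 1 0 1 0 1 0 1 0 1 2 3 2 3 2 1 2 1 0 1 2 1 0 1 0]
  -> pairs=18 depth=3 groups=11 -> no
String 5 '{}{{{}{}}{{{{}}{}}}}{{{}{}{}{}{}}}{}{}': depth seq [1 0 1 2 3 2 3 2 1 2 3 4 5 4 3 4 3 2 1 0 1 2 3 2 3 2 3 2 3 2 3 2 1 0 1 0 1 0]
  -> pairs=19 depth=5 groups=5 -> no
String 6 '{}{}{{{}}{{}}{}{{}}{}}{}{}{{}}{{}{}{{}}}': depth seq [1 0 1 0 1 2 3 2 1 2 3 2 1 2 1 2 3 2 1 2 1 0 1 0 1 0 1 2 1 0 1 2 1 2 1 2 3 2 1 0]
  -> pairs=20 depth=3 groups=7 -> no

Answer: no yes no no no no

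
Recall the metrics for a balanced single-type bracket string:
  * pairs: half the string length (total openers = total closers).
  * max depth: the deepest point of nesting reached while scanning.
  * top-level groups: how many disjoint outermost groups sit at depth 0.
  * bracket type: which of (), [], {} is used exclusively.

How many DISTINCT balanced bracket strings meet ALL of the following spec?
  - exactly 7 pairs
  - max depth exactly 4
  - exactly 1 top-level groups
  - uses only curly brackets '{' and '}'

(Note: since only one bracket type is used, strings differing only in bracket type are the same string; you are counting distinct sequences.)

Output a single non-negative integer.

Answer: 57

Derivation:
Spec: pairs=7 depth=4 groups=1
Count(depth <= 4) = 89
Count(depth <= 3) = 32
Count(depth == 4) = 89 - 32 = 57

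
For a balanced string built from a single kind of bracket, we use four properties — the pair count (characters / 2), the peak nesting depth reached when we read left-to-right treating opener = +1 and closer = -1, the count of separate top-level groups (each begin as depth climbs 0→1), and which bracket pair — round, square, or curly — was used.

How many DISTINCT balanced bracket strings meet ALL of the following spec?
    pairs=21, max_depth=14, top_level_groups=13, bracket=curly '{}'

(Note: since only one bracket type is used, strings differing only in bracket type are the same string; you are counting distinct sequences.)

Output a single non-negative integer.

Answer: 0

Derivation:
Spec: pairs=21 depth=14 groups=13
Count(depth <= 14) = 1924065
Count(depth <= 13) = 1924065
Count(depth == 14) = 1924065 - 1924065 = 0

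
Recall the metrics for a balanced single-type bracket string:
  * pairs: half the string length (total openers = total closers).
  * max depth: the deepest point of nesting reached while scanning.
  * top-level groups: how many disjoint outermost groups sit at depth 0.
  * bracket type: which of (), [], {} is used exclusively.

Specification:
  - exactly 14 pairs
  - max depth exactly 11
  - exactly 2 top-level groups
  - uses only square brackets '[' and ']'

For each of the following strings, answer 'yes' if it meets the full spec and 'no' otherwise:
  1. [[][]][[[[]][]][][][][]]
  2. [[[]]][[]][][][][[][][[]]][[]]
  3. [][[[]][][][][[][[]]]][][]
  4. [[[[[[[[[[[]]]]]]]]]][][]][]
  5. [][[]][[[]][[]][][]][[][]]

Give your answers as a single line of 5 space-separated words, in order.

String 1 '[[][]][[[[]][]][][][][]]': depth seq [1 2 1 2 1 0 1 2 3 4 3 2 3 2 1 2 1 2 1 2 1 2 1 0]
  -> pairs=12 depth=4 groups=2 -> no
String 2 '[[[]]][[]][][][][[][][[]]][[]]': depth seq [1 2 3 2 1 0 1 2 1 0 1 0 1 0 1 0 1 2 1 2 1 2 3 2 1 0 1 2 1 0]
  -> pairs=15 depth=3 groups=7 -> no
String 3 '[][[[]][][][][[][[]]]][][]': depth seq [1 0 1 2 3 2 1 2 1 2 1 2 1 2 3 2 3 4 3 2 1 0 1 0 1 0]
  -> pairs=13 depth=4 groups=4 -> no
String 4 '[[[[[[[[[[[]]]]]]]]]][][]][]': depth seq [1 2 3 4 5 6 7 8 9 10 11 10 9 8 7 6 5 4 3 2 1 2 1 2 1 0 1 0]
  -> pairs=14 depth=11 groups=2 -> yes
String 5 '[][[]][[[]][[]][][]][[][]]': depth seq [1 0 1 2 1 0 1 2 3 2 1 2 3 2 1 2 1 2 1 0 1 2 1 2 1 0]
  -> pairs=13 depth=3 groups=4 -> no

Answer: no no no yes no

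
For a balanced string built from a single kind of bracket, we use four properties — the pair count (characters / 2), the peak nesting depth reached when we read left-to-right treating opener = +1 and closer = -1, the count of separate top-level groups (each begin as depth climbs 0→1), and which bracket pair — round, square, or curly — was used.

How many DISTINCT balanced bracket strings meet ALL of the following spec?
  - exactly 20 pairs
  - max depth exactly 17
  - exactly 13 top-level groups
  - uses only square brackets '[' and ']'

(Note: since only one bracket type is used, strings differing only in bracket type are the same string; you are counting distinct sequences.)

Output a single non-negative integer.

Answer: 0

Derivation:
Spec: pairs=20 depth=17 groups=13
Count(depth <= 17) = 427570
Count(depth <= 16) = 427570
Count(depth == 17) = 427570 - 427570 = 0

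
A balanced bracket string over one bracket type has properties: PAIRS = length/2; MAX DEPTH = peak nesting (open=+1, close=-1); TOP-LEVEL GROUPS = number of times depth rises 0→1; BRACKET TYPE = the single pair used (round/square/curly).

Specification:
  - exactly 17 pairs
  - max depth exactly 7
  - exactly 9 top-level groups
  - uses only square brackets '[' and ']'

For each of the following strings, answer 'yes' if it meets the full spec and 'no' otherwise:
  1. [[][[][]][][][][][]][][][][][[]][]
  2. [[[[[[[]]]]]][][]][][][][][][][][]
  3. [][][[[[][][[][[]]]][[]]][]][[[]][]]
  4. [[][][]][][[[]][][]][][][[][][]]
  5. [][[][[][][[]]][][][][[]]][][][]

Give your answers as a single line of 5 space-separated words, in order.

Answer: no yes no no no

Derivation:
String 1 '[[][[][]][][][][][]][][][][][[]][]': depth seq [1 2 1 2 3 2 3 2 1 2 1 2 1 2 1 2 1 2 1 0 1 0 1 0 1 0 1 0 1 2 1 0 1 0]
  -> pairs=17 depth=3 groups=7 -> no
String 2 '[[[[[[[]]]]]][][]][][][][][][][][]': depth seq [1 2 3 4 5 6 7 6 5 4 3 2 1 2 1 2 1 0 1 0 1 0 1 0 1 0 1 0 1 0 1 0 1 0]
  -> pairs=17 depth=7 groups=9 -> yes
String 3 '[][][[[[][][[][[]]]][[]]][]][[[]][]]': depth seq [1 0 1 0 1 2 3 4 3 4 3 4 5 4 5 6 5 4 3 2 3 4 3 2 1 2 1 0 1 2 3 2 1 2 1 0]
  -> pairs=18 depth=6 groups=4 -> no
String 4 '[[][][]][][[[]][][]][][][[][][]]': depth seq [1 2 1 2 1 2 1 0 1 0 1 2 3 2 1 2 1 2 1 0 1 0 1 0 1 2 1 2 1 2 1 0]
  -> pairs=16 depth=3 groups=6 -> no
String 5 '[][[][[][][[]]][][][][[]]][][][]': depth seq [1 0 1 2 1 2 3 2 3 2 3 4 3 2 1 2 1 2 1 2 1 2 3 2 1 0 1 0 1 0 1 0]
  -> pairs=16 depth=4 groups=5 -> no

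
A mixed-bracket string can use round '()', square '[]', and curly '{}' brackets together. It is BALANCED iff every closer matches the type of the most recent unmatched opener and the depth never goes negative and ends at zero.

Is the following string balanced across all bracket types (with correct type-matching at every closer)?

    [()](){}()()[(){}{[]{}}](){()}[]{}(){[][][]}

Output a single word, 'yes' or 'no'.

pos 0: push '['; stack = [
pos 1: push '('; stack = [(
pos 2: ')' matches '('; pop; stack = [
pos 3: ']' matches '['; pop; stack = (empty)
pos 4: push '('; stack = (
pos 5: ')' matches '('; pop; stack = (empty)
pos 6: push '{'; stack = {
pos 7: '}' matches '{'; pop; stack = (empty)
pos 8: push '('; stack = (
pos 9: ')' matches '('; pop; stack = (empty)
pos 10: push '('; stack = (
pos 11: ')' matches '('; pop; stack = (empty)
pos 12: push '['; stack = [
pos 13: push '('; stack = [(
pos 14: ')' matches '('; pop; stack = [
pos 15: push '{'; stack = [{
pos 16: '}' matches '{'; pop; stack = [
pos 17: push '{'; stack = [{
pos 18: push '['; stack = [{[
pos 19: ']' matches '['; pop; stack = [{
pos 20: push '{'; stack = [{{
pos 21: '}' matches '{'; pop; stack = [{
pos 22: '}' matches '{'; pop; stack = [
pos 23: ']' matches '['; pop; stack = (empty)
pos 24: push '('; stack = (
pos 25: ')' matches '('; pop; stack = (empty)
pos 26: push '{'; stack = {
pos 27: push '('; stack = {(
pos 28: ')' matches '('; pop; stack = {
pos 29: '}' matches '{'; pop; stack = (empty)
pos 30: push '['; stack = [
pos 31: ']' matches '['; pop; stack = (empty)
pos 32: push '{'; stack = {
pos 33: '}' matches '{'; pop; stack = (empty)
pos 34: push '('; stack = (
pos 35: ')' matches '('; pop; stack = (empty)
pos 36: push '{'; stack = {
pos 37: push '['; stack = {[
pos 38: ']' matches '['; pop; stack = {
pos 39: push '['; stack = {[
pos 40: ']' matches '['; pop; stack = {
pos 41: push '['; stack = {[
pos 42: ']' matches '['; pop; stack = {
pos 43: '}' matches '{'; pop; stack = (empty)
end: stack empty → VALID
Verdict: properly nested → yes

Answer: yes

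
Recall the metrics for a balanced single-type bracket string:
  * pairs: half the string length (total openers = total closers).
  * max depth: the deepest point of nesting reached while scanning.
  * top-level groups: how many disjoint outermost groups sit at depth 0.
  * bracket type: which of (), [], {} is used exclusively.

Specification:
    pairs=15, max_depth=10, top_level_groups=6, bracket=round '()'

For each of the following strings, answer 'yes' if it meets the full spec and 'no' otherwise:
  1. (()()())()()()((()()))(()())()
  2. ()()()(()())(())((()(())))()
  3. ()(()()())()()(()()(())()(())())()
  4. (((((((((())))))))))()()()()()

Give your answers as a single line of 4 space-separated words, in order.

String 1 '(()()())()()()((()()))(()())()': depth seq [1 2 1 2 1 2 1 0 1 0 1 0 1 0 1 2 3 2 3 2 1 0 1 2 1 2 1 0 1 0]
  -> pairs=15 depth=3 groups=7 -> no
String 2 '()()()(()())(())((()(())))()': depth seq [1 0 1 0 1 0 1 2 1 2 1 0 1 2 1 0 1 2 3 2 3 4 3 2 1 0 1 0]
  -> pairs=14 depth=4 groups=7 -> no
String 3 '()(()()())()()(()()(())()(())())()': depth seq [1 0 1 2 1 2 1 2 1 0 1 0 1 0 1 2 1 2 1 2 3 2 1 2 1 2 3 2 1 2 1 0 1 0]
  -> pairs=17 depth=3 groups=6 -> no
String 4 '(((((((((())))))))))()()()()()': depth seq [1 2 3 4 5 6 7 8 9 10 9 8 7 6 5 4 3 2 1 0 1 0 1 0 1 0 1 0 1 0]
  -> pairs=15 depth=10 groups=6 -> yes

Answer: no no no yes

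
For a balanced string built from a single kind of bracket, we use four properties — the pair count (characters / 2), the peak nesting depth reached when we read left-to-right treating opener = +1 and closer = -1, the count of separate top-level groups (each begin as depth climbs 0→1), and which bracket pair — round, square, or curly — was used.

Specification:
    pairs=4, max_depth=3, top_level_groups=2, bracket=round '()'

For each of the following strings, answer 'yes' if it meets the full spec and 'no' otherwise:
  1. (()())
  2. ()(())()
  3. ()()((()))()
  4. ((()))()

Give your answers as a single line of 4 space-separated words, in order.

String 1 '(()())': depth seq [1 2 1 2 1 0]
  -> pairs=3 depth=2 groups=1 -> no
String 2 '()(())()': depth seq [1 0 1 2 1 0 1 0]
  -> pairs=4 depth=2 groups=3 -> no
String 3 '()()((()))()': depth seq [1 0 1 0 1 2 3 2 1 0 1 0]
  -> pairs=6 depth=3 groups=4 -> no
String 4 '((()))()': depth seq [1 2 3 2 1 0 1 0]
  -> pairs=4 depth=3 groups=2 -> yes

Answer: no no no yes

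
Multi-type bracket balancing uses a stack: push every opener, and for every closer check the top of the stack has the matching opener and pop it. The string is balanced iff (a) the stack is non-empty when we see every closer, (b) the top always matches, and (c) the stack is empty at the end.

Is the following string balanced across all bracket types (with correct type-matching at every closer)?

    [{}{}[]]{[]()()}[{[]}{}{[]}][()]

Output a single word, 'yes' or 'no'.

Answer: yes

Derivation:
pos 0: push '['; stack = [
pos 1: push '{'; stack = [{
pos 2: '}' matches '{'; pop; stack = [
pos 3: push '{'; stack = [{
pos 4: '}' matches '{'; pop; stack = [
pos 5: push '['; stack = [[
pos 6: ']' matches '['; pop; stack = [
pos 7: ']' matches '['; pop; stack = (empty)
pos 8: push '{'; stack = {
pos 9: push '['; stack = {[
pos 10: ']' matches '['; pop; stack = {
pos 11: push '('; stack = {(
pos 12: ')' matches '('; pop; stack = {
pos 13: push '('; stack = {(
pos 14: ')' matches '('; pop; stack = {
pos 15: '}' matches '{'; pop; stack = (empty)
pos 16: push '['; stack = [
pos 17: push '{'; stack = [{
pos 18: push '['; stack = [{[
pos 19: ']' matches '['; pop; stack = [{
pos 20: '}' matches '{'; pop; stack = [
pos 21: push '{'; stack = [{
pos 22: '}' matches '{'; pop; stack = [
pos 23: push '{'; stack = [{
pos 24: push '['; stack = [{[
pos 25: ']' matches '['; pop; stack = [{
pos 26: '}' matches '{'; pop; stack = [
pos 27: ']' matches '['; pop; stack = (empty)
pos 28: push '['; stack = [
pos 29: push '('; stack = [(
pos 30: ')' matches '('; pop; stack = [
pos 31: ']' matches '['; pop; stack = (empty)
end: stack empty → VALID
Verdict: properly nested → yes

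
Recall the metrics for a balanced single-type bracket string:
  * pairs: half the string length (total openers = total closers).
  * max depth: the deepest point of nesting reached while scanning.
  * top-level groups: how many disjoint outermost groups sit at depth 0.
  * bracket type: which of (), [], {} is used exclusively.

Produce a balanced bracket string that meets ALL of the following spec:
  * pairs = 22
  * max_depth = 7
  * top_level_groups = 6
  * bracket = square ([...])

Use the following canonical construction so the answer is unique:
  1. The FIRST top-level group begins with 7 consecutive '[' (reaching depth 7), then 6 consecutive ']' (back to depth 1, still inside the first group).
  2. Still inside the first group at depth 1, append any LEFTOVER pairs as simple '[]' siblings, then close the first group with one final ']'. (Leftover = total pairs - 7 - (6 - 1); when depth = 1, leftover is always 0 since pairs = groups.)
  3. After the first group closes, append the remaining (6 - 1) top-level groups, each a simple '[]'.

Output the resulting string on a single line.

Answer: [[[[[[[]]]]]][][][][][][][][][][]][][][][][]

Derivation:
Spec: pairs=22 depth=7 groups=6
Leftover pairs = 22 - 7 - (6-1) = 10
First group: deep chain of depth 7 + 10 sibling pairs
Remaining 5 groups: simple '[]' each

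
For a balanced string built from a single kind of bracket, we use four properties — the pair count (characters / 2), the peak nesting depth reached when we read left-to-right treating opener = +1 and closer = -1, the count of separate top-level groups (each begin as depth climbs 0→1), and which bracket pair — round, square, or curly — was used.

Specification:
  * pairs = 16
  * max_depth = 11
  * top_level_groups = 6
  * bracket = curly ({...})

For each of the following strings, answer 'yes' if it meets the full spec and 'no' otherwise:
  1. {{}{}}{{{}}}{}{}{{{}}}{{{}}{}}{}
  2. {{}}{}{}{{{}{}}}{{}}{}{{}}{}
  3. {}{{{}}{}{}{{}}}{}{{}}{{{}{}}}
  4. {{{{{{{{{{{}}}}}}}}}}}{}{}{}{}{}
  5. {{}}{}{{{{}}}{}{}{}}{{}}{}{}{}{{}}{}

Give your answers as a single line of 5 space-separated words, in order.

String 1 '{{}{}}{{{}}}{}{}{{{}}}{{{}}{}}{}': depth seq [1 2 1 2 1 0 1 2 3 2 1 0 1 0 1 0 1 2 3 2 1 0 1 2 3 2 1 2 1 0 1 0]
  -> pairs=16 depth=3 groups=7 -> no
String 2 '{{}}{}{}{{{}{}}}{{}}{}{{}}{}': depth seq [1 2 1 0 1 0 1 0 1 2 3 2 3 2 1 0 1 2 1 0 1 0 1 2 1 0 1 0]
  -> pairs=14 depth=3 groups=8 -> no
String 3 '{}{{{}}{}{}{{}}}{}{{}}{{{}{}}}': depth seq [1 0 1 2 3 2 1 2 1 2 1 2 3 2 1 0 1 0 1 2 1 0 1 2 3 2 3 2 1 0]
  -> pairs=15 depth=3 groups=5 -> no
String 4 '{{{{{{{{{{{}}}}}}}}}}}{}{}{}{}{}': depth seq [1 2 3 4 5 6 7 8 9 10 11 10 9 8 7 6 5 4 3 2 1 0 1 0 1 0 1 0 1 0 1 0]
  -> pairs=16 depth=11 groups=6 -> yes
String 5 '{{}}{}{{{{}}}{}{}{}}{{}}{}{}{}{{}}{}': depth seq [1 2 1 0 1 0 1 2 3 4 3 2 1 2 1 2 1 2 1 0 1 2 1 0 1 0 1 0 1 0 1 2 1 0 1 0]
  -> pairs=18 depth=4 groups=9 -> no

Answer: no no no yes no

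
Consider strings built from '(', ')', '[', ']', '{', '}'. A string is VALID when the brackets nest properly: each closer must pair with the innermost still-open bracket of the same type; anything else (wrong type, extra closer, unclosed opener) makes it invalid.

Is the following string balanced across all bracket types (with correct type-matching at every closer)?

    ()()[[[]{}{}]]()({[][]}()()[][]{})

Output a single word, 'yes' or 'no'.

pos 0: push '('; stack = (
pos 1: ')' matches '('; pop; stack = (empty)
pos 2: push '('; stack = (
pos 3: ')' matches '('; pop; stack = (empty)
pos 4: push '['; stack = [
pos 5: push '['; stack = [[
pos 6: push '['; stack = [[[
pos 7: ']' matches '['; pop; stack = [[
pos 8: push '{'; stack = [[{
pos 9: '}' matches '{'; pop; stack = [[
pos 10: push '{'; stack = [[{
pos 11: '}' matches '{'; pop; stack = [[
pos 12: ']' matches '['; pop; stack = [
pos 13: ']' matches '['; pop; stack = (empty)
pos 14: push '('; stack = (
pos 15: ')' matches '('; pop; stack = (empty)
pos 16: push '('; stack = (
pos 17: push '{'; stack = ({
pos 18: push '['; stack = ({[
pos 19: ']' matches '['; pop; stack = ({
pos 20: push '['; stack = ({[
pos 21: ']' matches '['; pop; stack = ({
pos 22: '}' matches '{'; pop; stack = (
pos 23: push '('; stack = ((
pos 24: ')' matches '('; pop; stack = (
pos 25: push '('; stack = ((
pos 26: ')' matches '('; pop; stack = (
pos 27: push '['; stack = ([
pos 28: ']' matches '['; pop; stack = (
pos 29: push '['; stack = ([
pos 30: ']' matches '['; pop; stack = (
pos 31: push '{'; stack = ({
pos 32: '}' matches '{'; pop; stack = (
pos 33: ')' matches '('; pop; stack = (empty)
end: stack empty → VALID
Verdict: properly nested → yes

Answer: yes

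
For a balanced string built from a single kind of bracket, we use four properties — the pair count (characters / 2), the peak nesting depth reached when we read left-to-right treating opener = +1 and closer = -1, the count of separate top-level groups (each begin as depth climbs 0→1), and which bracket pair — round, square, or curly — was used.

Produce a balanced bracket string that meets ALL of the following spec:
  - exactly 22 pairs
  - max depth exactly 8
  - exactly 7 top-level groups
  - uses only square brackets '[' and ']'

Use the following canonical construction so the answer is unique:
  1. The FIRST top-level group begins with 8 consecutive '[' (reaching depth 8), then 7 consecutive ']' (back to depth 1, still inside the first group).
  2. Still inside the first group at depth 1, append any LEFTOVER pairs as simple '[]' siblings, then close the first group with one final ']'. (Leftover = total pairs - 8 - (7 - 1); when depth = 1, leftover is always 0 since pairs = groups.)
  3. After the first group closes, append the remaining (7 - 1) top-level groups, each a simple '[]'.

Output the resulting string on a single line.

Answer: [[[[[[[[]]]]]]][][][][][][][][]][][][][][][]

Derivation:
Spec: pairs=22 depth=8 groups=7
Leftover pairs = 22 - 8 - (7-1) = 8
First group: deep chain of depth 8 + 8 sibling pairs
Remaining 6 groups: simple '[]' each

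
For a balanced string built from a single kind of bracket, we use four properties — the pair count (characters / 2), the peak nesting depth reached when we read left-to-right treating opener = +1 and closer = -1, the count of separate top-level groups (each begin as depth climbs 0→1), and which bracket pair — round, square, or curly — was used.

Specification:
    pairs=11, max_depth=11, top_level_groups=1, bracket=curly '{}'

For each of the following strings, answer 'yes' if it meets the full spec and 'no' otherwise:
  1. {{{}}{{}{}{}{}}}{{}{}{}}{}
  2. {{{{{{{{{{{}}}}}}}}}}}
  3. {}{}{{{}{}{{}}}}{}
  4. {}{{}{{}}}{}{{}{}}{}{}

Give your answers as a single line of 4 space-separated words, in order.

String 1 '{{{}}{{}{}{}{}}}{{}{}{}}{}': depth seq [1 2 3 2 1 2 3 2 3 2 3 2 3 2 1 0 1 2 1 2 1 2 1 0 1 0]
  -> pairs=13 depth=3 groups=3 -> no
String 2 '{{{{{{{{{{{}}}}}}}}}}}': depth seq [1 2 3 4 5 6 7 8 9 10 11 10 9 8 7 6 5 4 3 2 1 0]
  -> pairs=11 depth=11 groups=1 -> yes
String 3 '{}{}{{{}{}{{}}}}{}': depth seq [1 0 1 0 1 2 3 2 3 2 3 4 3 2 1 0 1 0]
  -> pairs=9 depth=4 groups=4 -> no
String 4 '{}{{}{{}}}{}{{}{}}{}{}': depth seq [1 0 1 2 1 2 3 2 1 0 1 0 1 2 1 2 1 0 1 0 1 0]
  -> pairs=11 depth=3 groups=6 -> no

Answer: no yes no no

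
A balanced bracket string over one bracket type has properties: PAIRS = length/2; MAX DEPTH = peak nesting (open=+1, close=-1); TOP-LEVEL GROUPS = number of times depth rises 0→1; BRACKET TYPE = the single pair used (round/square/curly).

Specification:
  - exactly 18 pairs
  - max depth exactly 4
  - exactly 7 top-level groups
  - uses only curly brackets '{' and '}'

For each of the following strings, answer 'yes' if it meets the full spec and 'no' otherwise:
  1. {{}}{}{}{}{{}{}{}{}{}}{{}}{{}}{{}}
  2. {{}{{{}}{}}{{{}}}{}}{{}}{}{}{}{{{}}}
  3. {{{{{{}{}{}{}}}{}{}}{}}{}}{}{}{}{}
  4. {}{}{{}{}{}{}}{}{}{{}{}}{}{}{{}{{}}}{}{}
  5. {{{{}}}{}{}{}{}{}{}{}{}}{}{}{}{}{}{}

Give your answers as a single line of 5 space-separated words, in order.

Answer: no no no no yes

Derivation:
String 1 '{{}}{}{}{}{{}{}{}{}{}}{{}}{{}}{{}}': depth seq [1 2 1 0 1 0 1 0 1 0 1 2 1 2 1 2 1 2 1 2 1 0 1 2 1 0 1 2 1 0 1 2 1 0]
  -> pairs=17 depth=2 groups=8 -> no
String 2 '{{}{{{}}{}}{{{}}}{}}{{}}{}{}{}{{{}}}': depth seq [1 2 1 2 3 4 3 2 3 2 1 2 3 4 3 2 1 2 1 0 1 2 1 0 1 0 1 0 1 0 1 2 3 2 1 0]
  -> pairs=18 depth=4 groups=6 -> no
String 3 '{{{{{{}{}{}{}}}{}{}}{}}{}}{}{}{}{}': depth seq [1 2 3 4 5 6 5 6 5 6 5 6 5 4 3 4 3 4 3 2 3 2 1 2 1 0 1 0 1 0 1 0 1 0]
  -> pairs=17 depth=6 groups=5 -> no
String 4 '{}{}{{}{}{}{}}{}{}{{}{}}{}{}{{}{{}}}{}{}': depth seq [1 0 1 0 1 2 1 2 1 2 1 2 1 0 1 0 1 0 1 2 1 2 1 0 1 0 1 0 1 2 1 2 3 2 1 0 1 0 1 0]
  -> pairs=20 depth=3 groups=11 -> no
String 5 '{{{{}}}{}{}{}{}{}{}{}{}}{}{}{}{}{}{}': depth seq [1 2 3 4 3 2 1 2 1 2 1 2 1 2 1 2 1 2 1 2 1 2 1 0 1 0 1 0 1 0 1 0 1 0 1 0]
  -> pairs=18 depth=4 groups=7 -> yes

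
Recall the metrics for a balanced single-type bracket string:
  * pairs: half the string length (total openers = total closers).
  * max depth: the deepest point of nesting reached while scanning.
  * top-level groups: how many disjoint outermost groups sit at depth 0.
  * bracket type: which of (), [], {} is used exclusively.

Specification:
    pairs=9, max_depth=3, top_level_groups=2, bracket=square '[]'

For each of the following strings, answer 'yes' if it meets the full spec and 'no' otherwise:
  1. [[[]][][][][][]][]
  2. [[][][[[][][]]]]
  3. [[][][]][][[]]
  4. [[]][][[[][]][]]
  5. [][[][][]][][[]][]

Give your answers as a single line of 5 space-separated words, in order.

String 1 '[[[]][][][][][]][]': depth seq [1 2 3 2 1 2 1 2 1 2 1 2 1 2 1 0 1 0]
  -> pairs=9 depth=3 groups=2 -> yes
String 2 '[[][][[[][][]]]]': depth seq [1 2 1 2 1 2 3 4 3 4 3 4 3 2 1 0]
  -> pairs=8 depth=4 groups=1 -> no
String 3 '[[][][]][][[]]': depth seq [1 2 1 2 1 2 1 0 1 0 1 2 1 0]
  -> pairs=7 depth=2 groups=3 -> no
String 4 '[[]][][[[][]][]]': depth seq [1 2 1 0 1 0 1 2 3 2 3 2 1 2 1 0]
  -> pairs=8 depth=3 groups=3 -> no
String 5 '[][[][][]][][[]][]': depth seq [1 0 1 2 1 2 1 2 1 0 1 0 1 2 1 0 1 0]
  -> pairs=9 depth=2 groups=5 -> no

Answer: yes no no no no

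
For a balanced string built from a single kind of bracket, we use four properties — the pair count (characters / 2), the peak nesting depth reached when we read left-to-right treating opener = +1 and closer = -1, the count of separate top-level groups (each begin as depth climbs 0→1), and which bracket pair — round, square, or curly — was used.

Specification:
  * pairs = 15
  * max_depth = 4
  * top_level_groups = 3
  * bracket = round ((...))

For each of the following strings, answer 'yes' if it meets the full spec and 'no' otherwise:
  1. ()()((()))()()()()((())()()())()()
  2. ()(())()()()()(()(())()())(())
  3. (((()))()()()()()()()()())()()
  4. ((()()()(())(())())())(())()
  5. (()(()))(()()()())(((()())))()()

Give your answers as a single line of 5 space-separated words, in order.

String 1 '()()((()))()()()()((())()()())()()': depth seq [1 0 1 0 1 2 3 2 1 0 1 0 1 0 1 0 1 0 1 2 3 2 1 2 1 2 1 2 1 0 1 0 1 0]
  -> pairs=17 depth=3 groups=10 -> no
String 2 '()(())()()()()(()(())()())(())': depth seq [1 0 1 2 1 0 1 0 1 0 1 0 1 0 1 2 1 2 3 2 1 2 1 2 1 0 1 2 1 0]
  -> pairs=15 depth=3 groups=8 -> no
String 3 '(((()))()()()()()()()()())()()': depth seq [1 2 3 4 3 2 1 2 1 2 1 2 1 2 1 2 1 2 1 2 1 2 1 2 1 0 1 0 1 0]
  -> pairs=15 depth=4 groups=3 -> yes
String 4 '((()()()(())(())())())(())()': depth seq [1 2 3 2 3 2 3 2 3 4 3 2 3 4 3 2 3 2 1 2 1 0 1 2 1 0 1 0]
  -> pairs=14 depth=4 groups=3 -> no
String 5 '(()(()))(()()()())(((()())))()()': depth seq [1 2 1 2 3 2 1 0 1 2 1 2 1 2 1 2 1 0 1 2 3 4 3 4 3 2 1 0 1 0 1 0]
  -> pairs=16 depth=4 groups=5 -> no

Answer: no no yes no no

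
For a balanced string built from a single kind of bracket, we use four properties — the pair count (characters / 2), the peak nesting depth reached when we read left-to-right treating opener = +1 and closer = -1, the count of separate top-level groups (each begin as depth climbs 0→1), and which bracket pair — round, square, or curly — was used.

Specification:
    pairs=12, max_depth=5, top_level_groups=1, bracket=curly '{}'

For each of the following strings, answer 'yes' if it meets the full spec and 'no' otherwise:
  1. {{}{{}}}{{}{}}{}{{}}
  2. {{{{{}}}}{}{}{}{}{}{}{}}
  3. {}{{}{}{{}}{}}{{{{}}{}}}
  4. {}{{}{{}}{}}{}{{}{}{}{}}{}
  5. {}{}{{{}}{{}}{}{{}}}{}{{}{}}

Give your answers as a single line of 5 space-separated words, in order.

Answer: no yes no no no

Derivation:
String 1 '{{}{{}}}{{}{}}{}{{}}': depth seq [1 2 1 2 3 2 1 0 1 2 1 2 1 0 1 0 1 2 1 0]
  -> pairs=10 depth=3 groups=4 -> no
String 2 '{{{{{}}}}{}{}{}{}{}{}{}}': depth seq [1 2 3 4 5 4 3 2 1 2 1 2 1 2 1 2 1 2 1 2 1 2 1 0]
  -> pairs=12 depth=5 groups=1 -> yes
String 3 '{}{{}{}{{}}{}}{{{{}}{}}}': depth seq [1 0 1 2 1 2 1 2 3 2 1 2 1 0 1 2 3 4 3 2 3 2 1 0]
  -> pairs=12 depth=4 groups=3 -> no
String 4 '{}{{}{{}}{}}{}{{}{}{}{}}{}': depth seq [1 0 1 2 1 2 3 2 1 2 1 0 1 0 1 2 1 2 1 2 1 2 1 0 1 0]
  -> pairs=13 depth=3 groups=5 -> no
String 5 '{}{}{{{}}{{}}{}{{}}}{}{{}{}}': depth seq [1 0 1 0 1 2 3 2 1 2 3 2 1 2 1 2 3 2 1 0 1 0 1 2 1 2 1 0]
  -> pairs=14 depth=3 groups=5 -> no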